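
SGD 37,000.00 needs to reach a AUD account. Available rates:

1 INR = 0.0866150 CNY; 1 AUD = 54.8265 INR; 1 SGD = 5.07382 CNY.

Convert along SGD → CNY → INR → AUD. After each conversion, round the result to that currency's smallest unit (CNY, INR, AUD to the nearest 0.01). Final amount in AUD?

SGD 37,000.00 × 5.07382 = CNY 187,731.34
CNY 187,731.34 ÷ 0.0866150 = INR 2,167,422.96
INR 2,167,422.96 ÷ 54.8265 = AUD 39,532.40

AUD 39,532.40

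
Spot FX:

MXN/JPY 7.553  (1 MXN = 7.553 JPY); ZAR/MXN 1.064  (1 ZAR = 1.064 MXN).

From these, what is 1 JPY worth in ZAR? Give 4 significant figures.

1 JPY ÷ 7.553 = 0.132398 MXN
0.132398 MXN ÷ 1.064 = 0.124434 ZAR

JPY/ZAR = 0.1244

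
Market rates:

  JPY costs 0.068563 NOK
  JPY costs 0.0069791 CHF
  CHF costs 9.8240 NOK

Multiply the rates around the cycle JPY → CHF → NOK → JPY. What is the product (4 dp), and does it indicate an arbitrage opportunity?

Around JPY → CHF → NOK → JPY: 1 × 0.0069791 × 9.8240 ÷ 0.068563 = 0.999995
Product ≈ 1 (deviation 0.000%, within rounding noise).

1.0000 (no arbitrage)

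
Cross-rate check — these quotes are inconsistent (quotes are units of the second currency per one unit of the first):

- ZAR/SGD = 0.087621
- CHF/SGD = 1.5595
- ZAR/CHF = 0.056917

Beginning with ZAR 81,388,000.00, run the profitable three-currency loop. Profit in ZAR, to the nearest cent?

Profitable loop is ZAR → CHF → SGD → ZAR:
ZAR 81,388,000.00 × 0.056917 = CHF 4,632,360.80
CHF 4,632,360.80 × 1.5595 = SGD 7,224,166.66
SGD 7,224,166.66 ÷ 0.087621 = ZAR 82,447,891.05
Profit = ZAR 82,447,891.05 − ZAR 81,388,000.00

Profit: ZAR 1,059,891.05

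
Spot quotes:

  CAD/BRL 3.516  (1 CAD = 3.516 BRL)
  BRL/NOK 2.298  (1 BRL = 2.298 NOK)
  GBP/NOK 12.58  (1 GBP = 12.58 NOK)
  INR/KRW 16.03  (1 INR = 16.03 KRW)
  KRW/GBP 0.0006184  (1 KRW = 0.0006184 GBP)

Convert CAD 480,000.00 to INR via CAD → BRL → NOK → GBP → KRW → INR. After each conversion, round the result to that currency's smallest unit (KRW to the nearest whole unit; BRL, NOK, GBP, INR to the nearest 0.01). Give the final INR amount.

INR 31,099,719.84

CAD 480,000.00 × 3.516 = BRL 1,687,680.00
BRL 1,687,680.00 × 2.298 = NOK 3,878,288.64
NOK 3,878,288.64 ÷ 12.58 = GBP 308,290.03
GBP 308,290.03 ÷ 0.0006184 = KRW 498,528,509
KRW 498,528,509 ÷ 16.03 = INR 31,099,719.84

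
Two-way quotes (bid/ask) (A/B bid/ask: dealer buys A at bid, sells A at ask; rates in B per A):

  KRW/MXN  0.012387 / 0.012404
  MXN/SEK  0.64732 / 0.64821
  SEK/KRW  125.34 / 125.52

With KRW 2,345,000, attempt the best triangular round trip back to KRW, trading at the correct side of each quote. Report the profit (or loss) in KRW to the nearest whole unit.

Net profit: KRW 11,773

Best loop KRW → MXN → SEK → KRW:
KRW 2,345,000 × 0.012387 (sell KRW at bid) = MXN 29,047.51
MXN 29,047.51 × 0.64732 (sell MXN at bid) = SEK 18,803.04
SEK 18,803.04 × 125.34 (sell SEK at bid) = KRW 2,356,773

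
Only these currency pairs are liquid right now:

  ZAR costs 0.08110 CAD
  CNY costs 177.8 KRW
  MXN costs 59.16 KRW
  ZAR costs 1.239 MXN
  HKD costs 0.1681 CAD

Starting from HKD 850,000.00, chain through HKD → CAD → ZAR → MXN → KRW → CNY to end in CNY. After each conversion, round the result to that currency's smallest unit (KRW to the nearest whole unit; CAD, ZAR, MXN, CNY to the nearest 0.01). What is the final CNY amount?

CNY 726,329.20

HKD 850,000.00 × 0.1681 = CAD 142,885.00
CAD 142,885.00 ÷ 0.08110 = ZAR 1,761,837.24
ZAR 1,761,837.24 × 1.239 = MXN 2,182,916.34
MXN 2,182,916.34 × 59.16 = KRW 129,141,331
KRW 129,141,331 ÷ 177.8 = CNY 726,329.20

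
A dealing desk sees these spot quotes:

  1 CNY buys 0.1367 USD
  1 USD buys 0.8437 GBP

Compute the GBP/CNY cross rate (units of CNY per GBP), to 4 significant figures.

1 GBP ÷ 0.8437 = 1.18526 USD
1.18526 USD ÷ 0.1367 = 8.67049 CNY

GBP/CNY = 8.670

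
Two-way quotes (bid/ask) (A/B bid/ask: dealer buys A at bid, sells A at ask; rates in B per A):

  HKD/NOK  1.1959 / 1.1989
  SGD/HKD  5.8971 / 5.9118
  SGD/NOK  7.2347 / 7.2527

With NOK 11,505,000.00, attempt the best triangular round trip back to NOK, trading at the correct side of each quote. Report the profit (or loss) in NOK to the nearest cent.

Net profit: NOK 238,686.70

Best loop NOK → HKD → SGD → NOK:
NOK 11,505,000.00 ÷ 1.1989 (buy HKD at ask) = HKD 9,596,296.61
HKD 9,596,296.61 ÷ 5.9118 (buy SGD at ask) = SGD 1,623,244.46
SGD 1,623,244.46 × 7.2347 (sell SGD at bid) = NOK 11,743,686.70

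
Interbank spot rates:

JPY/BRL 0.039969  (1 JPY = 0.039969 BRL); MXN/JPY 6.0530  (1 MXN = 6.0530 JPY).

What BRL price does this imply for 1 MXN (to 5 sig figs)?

MXN/BRL = 0.24193

1 MXN × 6.0530 = 6.053 JPY
6.053 JPY × 0.039969 = 0.241932 BRL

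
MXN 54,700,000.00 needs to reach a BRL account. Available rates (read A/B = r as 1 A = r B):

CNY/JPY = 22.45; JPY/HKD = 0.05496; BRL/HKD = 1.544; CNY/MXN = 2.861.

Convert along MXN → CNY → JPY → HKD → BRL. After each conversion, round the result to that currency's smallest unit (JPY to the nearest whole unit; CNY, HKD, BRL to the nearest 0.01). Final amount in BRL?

BRL 15,278,659.13

MXN 54,700,000.00 ÷ 2.861 = CNY 19,119,189.09
CNY 19,119,189.09 × 22.45 = JPY 429,225,795
JPY 429,225,795 × 0.05496 = HKD 23,590,249.69
HKD 23,590,249.69 ÷ 1.544 = BRL 15,278,659.13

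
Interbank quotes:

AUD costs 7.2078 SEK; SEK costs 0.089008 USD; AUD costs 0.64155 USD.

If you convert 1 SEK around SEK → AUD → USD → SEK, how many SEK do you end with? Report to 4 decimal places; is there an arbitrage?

Around SEK → AUD → USD → SEK: 1 ÷ 7.2078 × 0.64155 ÷ 0.089008 = 0.999997
Product ≈ 1 (deviation 0.000%, within rounding noise).

1.0000 (no arbitrage)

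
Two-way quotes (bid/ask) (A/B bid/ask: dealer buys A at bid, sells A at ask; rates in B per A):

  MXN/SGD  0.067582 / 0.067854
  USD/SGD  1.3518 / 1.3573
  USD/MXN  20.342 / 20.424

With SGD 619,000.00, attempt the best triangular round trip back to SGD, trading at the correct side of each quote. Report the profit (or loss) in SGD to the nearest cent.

Best loop SGD → USD → MXN → SGD:
SGD 619,000.00 ÷ 1.3573 (buy USD at ask) = USD 456,052.46
USD 456,052.46 × 20.342 (sell USD at bid) = MXN 9,277,019.08
MXN 9,277,019.08 × 0.067582 (sell MXN at bid) = SGD 626,959.50

Net profit: SGD 7,959.50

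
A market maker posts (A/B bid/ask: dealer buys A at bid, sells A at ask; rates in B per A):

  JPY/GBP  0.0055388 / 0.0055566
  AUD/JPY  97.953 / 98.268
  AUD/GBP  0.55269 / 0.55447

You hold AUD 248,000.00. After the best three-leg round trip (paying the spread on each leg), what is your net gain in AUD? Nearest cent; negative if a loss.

Best loop AUD → GBP → JPY → AUD:
AUD 248,000.00 × 0.55269 (sell AUD at bid) = GBP 137,067.12
GBP 137,067.12 ÷ 0.0055566 (buy JPY at ask) = JPY 24,667,444
JPY 24,667,444 ÷ 98.268 (buy AUD at ask) = AUD 251,022.14

Net profit: AUD 3,022.14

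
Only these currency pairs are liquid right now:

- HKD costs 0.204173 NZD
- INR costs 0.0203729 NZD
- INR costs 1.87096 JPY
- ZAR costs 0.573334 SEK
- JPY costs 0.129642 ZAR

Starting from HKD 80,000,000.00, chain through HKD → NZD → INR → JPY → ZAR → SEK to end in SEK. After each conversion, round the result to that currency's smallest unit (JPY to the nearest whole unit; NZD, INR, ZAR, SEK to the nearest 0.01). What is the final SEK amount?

HKD 80,000,000.00 × 0.204173 = NZD 16,333,840.00
NZD 16,333,840.00 ÷ 0.0203729 = INR 801,743,492.58
INR 801,743,492.58 × 1.87096 = JPY 1,500,030,005
JPY 1,500,030,005 × 0.129642 = ZAR 194,466,889.91
ZAR 194,466,889.91 × 0.573334 = SEK 111,494,479.86

SEK 111,494,479.86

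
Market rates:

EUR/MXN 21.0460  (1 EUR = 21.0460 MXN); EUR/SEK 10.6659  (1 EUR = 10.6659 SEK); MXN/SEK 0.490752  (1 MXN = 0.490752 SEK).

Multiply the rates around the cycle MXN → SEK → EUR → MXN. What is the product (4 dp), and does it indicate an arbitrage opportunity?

Around MXN → SEK → EUR → MXN: 1 × 0.490752 ÷ 10.6659 × 21.0460 = 0.968354
Product < 1; profitable direction is MXN → EUR → SEK → MXN.

0.9684 (arbitrage exists)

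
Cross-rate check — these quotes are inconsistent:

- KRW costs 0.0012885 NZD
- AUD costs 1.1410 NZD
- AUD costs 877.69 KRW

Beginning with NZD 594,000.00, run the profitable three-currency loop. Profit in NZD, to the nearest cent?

Profitable loop is NZD → KRW → AUD → NZD:
NZD 594,000.00 ÷ 0.0012885 = KRW 461,001,164
KRW 461,001,164 ÷ 877.69 = AUD 525,243.72
AUD 525,243.72 × 1.1410 = NZD 599,303.09
Profit = NZD 599,303.09 − NZD 594,000.00

Profit: NZD 5,303.09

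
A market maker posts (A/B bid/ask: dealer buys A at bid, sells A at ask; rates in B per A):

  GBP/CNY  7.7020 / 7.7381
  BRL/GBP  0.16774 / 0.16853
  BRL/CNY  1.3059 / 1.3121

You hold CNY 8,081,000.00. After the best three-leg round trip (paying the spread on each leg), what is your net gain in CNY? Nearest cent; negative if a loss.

Best loop CNY → GBP → BRL → CNY:
CNY 8,081,000.00 ÷ 7.7381 (buy GBP at ask) = GBP 1,044,313.20
GBP 1,044,313.20 ÷ 0.16853 (buy BRL at ask) = BRL 6,196,601.22
BRL 6,196,601.22 × 1.3059 (sell BRL at bid) = CNY 8,092,141.53

Net profit: CNY 11,141.53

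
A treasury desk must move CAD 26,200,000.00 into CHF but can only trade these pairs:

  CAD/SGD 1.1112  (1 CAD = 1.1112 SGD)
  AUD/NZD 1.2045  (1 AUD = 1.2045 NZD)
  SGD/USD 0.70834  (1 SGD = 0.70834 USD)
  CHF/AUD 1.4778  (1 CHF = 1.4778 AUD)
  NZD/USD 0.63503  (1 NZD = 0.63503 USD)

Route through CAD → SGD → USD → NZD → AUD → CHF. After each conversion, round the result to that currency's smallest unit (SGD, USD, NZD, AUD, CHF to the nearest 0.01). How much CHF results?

CHF 18,243,937.76

CAD 26,200,000.00 × 1.1112 = SGD 29,113,440.00
SGD 29,113,440.00 × 0.70834 = USD 20,622,214.09
USD 20,622,214.09 ÷ 0.63503 = NZD 32,474,393.48
NZD 32,474,393.48 ÷ 1.2045 = AUD 26,960,891.22
AUD 26,960,891.22 ÷ 1.4778 = CHF 18,243,937.76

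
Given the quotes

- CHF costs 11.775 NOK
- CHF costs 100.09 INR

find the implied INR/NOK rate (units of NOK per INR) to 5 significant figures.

INR/NOK = 0.11764

1 INR ÷ 100.09 = 0.00999101 CHF
0.00999101 CHF × 11.775 = 0.117644 NOK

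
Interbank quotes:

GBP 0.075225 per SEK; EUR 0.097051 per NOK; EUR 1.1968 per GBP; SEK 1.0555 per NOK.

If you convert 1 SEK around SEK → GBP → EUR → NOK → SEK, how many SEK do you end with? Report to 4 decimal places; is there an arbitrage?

Around SEK → GBP → EUR → NOK → SEK: 1 × 0.075225 × 1.1968 ÷ 0.097051 × 1.0555 = 0.979134
Product < 1; profitable direction is SEK → NOK → EUR → GBP → SEK.

0.9791 (arbitrage exists)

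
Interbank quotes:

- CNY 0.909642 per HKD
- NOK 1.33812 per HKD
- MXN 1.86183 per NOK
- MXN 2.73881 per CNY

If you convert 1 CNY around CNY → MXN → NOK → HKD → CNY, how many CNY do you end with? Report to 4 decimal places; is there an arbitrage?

1.0000 (no arbitrage)

Around CNY → MXN → NOK → HKD → CNY: 1 × 2.73881 ÷ 1.86183 ÷ 1.33812 × 0.909642 = 0.999994
Product ≈ 1 (deviation 0.001%, within rounding noise).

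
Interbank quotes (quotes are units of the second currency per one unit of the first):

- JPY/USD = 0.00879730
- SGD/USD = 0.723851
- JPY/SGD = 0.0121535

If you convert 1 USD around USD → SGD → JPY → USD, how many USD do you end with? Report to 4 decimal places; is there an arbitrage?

Around USD → SGD → JPY → USD: 1 ÷ 0.723851 ÷ 0.0121535 × 0.00879730 = 0.999997
Product ≈ 1 (deviation 0.000%, within rounding noise).

1.0000 (no arbitrage)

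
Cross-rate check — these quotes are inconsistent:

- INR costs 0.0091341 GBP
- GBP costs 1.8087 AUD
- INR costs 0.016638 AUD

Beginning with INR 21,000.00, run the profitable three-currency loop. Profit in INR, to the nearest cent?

Profitable loop is INR → AUD → GBP → INR:
INR 21,000.00 × 0.016638 = AUD 349.40
AUD 349.40 ÷ 1.8087 = GBP 193.18
GBP 193.18 ÷ 0.0091341 = INR 21,148.92
Profit = INR 21,148.92 − INR 21,000.00

Profit: INR 148.92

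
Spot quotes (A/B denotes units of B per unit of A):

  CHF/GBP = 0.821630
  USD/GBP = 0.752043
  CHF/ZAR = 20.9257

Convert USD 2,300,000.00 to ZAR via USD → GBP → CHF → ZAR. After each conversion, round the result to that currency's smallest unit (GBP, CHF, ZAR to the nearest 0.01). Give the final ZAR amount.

USD 2,300,000.00 × 0.752043 = GBP 1,729,698.90
GBP 1,729,698.90 ÷ 0.821630 = CHF 2,105,204.17
CHF 2,105,204.17 × 20.9257 = ZAR 44,052,870.90

ZAR 44,052,870.90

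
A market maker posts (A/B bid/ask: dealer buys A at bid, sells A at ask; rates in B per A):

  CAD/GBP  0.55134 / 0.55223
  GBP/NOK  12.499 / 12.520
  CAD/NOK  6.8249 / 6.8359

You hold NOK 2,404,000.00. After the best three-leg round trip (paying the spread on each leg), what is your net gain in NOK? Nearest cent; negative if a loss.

Best loop NOK → CAD → GBP → NOK:
NOK 2,404,000.00 ÷ 6.8359 (buy CAD at ask) = CAD 351,672.79
CAD 351,672.79 × 0.55134 (sell CAD at bid) = GBP 193,891.27
GBP 193,891.27 × 12.499 (sell GBP at bid) = NOK 2,423,447.03

Net profit: NOK 19,447.03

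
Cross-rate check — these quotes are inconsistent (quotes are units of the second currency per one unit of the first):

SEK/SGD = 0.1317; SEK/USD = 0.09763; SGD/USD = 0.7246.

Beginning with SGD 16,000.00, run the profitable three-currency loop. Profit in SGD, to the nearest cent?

Profitable loop is SGD → SEK → USD → SGD:
SGD 16,000.00 ÷ 0.1317 = SEK 121,488.23
SEK 121,488.23 × 0.09763 = USD 11,860.90
USD 11,860.90 ÷ 0.7246 = SGD 16,368.89
Profit = SGD 16,368.89 − SGD 16,000.00

Profit: SGD 368.89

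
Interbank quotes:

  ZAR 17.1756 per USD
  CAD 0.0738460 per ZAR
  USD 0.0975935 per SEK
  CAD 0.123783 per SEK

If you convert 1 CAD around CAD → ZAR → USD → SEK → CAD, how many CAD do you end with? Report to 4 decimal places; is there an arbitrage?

Around CAD → ZAR → USD → SEK → CAD: 1 ÷ 0.0738460 ÷ 17.1756 ÷ 0.0975935 × 0.123783 = 1.000003
Product ≈ 1 (deviation 0.000%, within rounding noise).

1.0000 (no arbitrage)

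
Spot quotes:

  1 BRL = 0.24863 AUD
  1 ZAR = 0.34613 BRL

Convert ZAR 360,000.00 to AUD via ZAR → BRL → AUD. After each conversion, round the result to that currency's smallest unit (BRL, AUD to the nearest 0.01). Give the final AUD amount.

AUD 30,980.99

ZAR 360,000.00 × 0.34613 = BRL 124,606.80
BRL 124,606.80 × 0.24863 = AUD 30,980.99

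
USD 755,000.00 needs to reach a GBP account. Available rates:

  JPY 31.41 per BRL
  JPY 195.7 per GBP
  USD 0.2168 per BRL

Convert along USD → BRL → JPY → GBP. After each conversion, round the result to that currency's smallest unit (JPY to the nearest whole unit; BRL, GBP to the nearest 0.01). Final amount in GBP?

USD 755,000.00 ÷ 0.2168 = BRL 3,482,472.32
BRL 3,482,472.32 × 31.41 = JPY 109,384,456
JPY 109,384,456 ÷ 195.7 = GBP 558,939.48

GBP 558,939.48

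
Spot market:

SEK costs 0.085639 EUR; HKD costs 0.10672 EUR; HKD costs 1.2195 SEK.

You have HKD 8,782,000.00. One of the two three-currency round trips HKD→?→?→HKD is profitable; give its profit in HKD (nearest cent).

Profit: HKD 191,995.70

Profitable loop is HKD → EUR → SEK → HKD:
HKD 8,782,000.00 × 0.10672 = EUR 937,215.04
EUR 937,215.04 ÷ 0.085639 = SEK 10,943,787.76
SEK 10,943,787.76 ÷ 1.2195 = HKD 8,973,995.70
Profit = HKD 8,973,995.70 − HKD 8,782,000.00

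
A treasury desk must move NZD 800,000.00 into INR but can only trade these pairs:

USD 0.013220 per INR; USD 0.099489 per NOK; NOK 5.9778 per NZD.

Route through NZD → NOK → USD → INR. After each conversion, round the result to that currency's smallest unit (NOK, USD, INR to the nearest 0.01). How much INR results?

INR 35,989,431.16

NZD 800,000.00 × 5.9778 = NOK 4,782,240.00
NOK 4,782,240.00 × 0.099489 = USD 475,780.28
USD 475,780.28 ÷ 0.013220 = INR 35,989,431.16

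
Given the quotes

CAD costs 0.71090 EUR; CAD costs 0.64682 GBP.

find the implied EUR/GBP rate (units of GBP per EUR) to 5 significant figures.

1 EUR ÷ 0.71090 = 1.40667 CAD
1.40667 CAD × 0.64682 = 0.909861 GBP

EUR/GBP = 0.90986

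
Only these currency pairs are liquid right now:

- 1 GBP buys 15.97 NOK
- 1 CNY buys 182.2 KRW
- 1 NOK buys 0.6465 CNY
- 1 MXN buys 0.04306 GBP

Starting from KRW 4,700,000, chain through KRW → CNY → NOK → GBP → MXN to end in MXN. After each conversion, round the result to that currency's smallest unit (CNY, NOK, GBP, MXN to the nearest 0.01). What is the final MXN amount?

MXN 58,023.22

KRW 4,700,000 ÷ 182.2 = CNY 25,795.83
CNY 25,795.83 ÷ 0.6465 = NOK 39,900.74
NOK 39,900.74 ÷ 15.97 = GBP 2,498.48
GBP 2,498.48 ÷ 0.04306 = MXN 58,023.22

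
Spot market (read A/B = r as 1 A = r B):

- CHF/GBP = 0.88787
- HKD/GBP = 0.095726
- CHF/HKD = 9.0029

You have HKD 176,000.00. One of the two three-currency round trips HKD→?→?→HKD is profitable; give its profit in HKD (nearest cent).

Profit: HKD 5,321.67

Profitable loop is HKD → CHF → GBP → HKD:
HKD 176,000.00 ÷ 9.0029 = CHF 19,549.26
CHF 19,549.26 × 0.88787 = GBP 17,357.20
GBP 17,357.20 ÷ 0.095726 = HKD 181,321.67
Profit = HKD 181,321.67 − HKD 176,000.00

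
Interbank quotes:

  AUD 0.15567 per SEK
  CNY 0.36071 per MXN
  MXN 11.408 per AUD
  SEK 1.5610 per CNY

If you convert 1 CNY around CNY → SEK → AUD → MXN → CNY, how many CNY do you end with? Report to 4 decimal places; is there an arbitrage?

Around CNY → SEK → AUD → MXN → CNY: 1 × 1.5610 × 0.15567 × 11.408 × 0.36071 = 0.999944
Product ≈ 1 (deviation 0.006%, within rounding noise).

0.9999 (no arbitrage)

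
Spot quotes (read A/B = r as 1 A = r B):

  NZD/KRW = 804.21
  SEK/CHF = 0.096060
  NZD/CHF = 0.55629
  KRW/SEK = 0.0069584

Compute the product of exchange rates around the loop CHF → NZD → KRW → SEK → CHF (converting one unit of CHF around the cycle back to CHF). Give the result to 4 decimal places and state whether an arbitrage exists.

Around CHF → NZD → KRW → SEK → CHF: 1 ÷ 0.55629 × 804.21 × 0.0069584 × 0.096060 = 0.966318
Product < 1; profitable direction is CHF → SEK → KRW → NZD → CHF.

0.9663 (arbitrage exists)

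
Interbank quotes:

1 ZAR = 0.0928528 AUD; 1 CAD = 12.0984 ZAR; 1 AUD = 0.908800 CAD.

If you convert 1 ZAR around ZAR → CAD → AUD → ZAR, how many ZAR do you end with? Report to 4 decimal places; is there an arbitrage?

Around ZAR → CAD → AUD → ZAR: 1 ÷ 12.0984 ÷ 0.908800 ÷ 0.0928528 = 0.979510
Product < 1; profitable direction is ZAR → AUD → CAD → ZAR.

0.9795 (arbitrage exists)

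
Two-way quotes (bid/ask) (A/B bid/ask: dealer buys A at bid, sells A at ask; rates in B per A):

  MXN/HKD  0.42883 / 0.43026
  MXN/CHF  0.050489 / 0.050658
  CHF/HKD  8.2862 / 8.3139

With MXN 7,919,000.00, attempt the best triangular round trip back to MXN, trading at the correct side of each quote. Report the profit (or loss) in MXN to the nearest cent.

Net profit: MXN 144,111.53

Best loop MXN → HKD → CHF → MXN:
MXN 7,919,000.00 × 0.42883 (sell MXN at bid) = HKD 3,395,904.77
HKD 3,395,904.77 ÷ 8.3139 (buy CHF at ask) = CHF 408,461.10
CHF 408,461.10 ÷ 0.050658 (buy MXN at ask) = MXN 8,063,111.53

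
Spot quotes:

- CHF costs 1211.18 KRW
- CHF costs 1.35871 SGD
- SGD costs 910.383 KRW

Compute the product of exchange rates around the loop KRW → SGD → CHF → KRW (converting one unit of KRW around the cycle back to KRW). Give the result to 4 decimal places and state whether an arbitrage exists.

Around KRW → SGD → CHF → KRW: 1 ÷ 910.383 ÷ 1.35871 × 1211.18 = 0.979169
Product < 1; profitable direction is KRW → CHF → SGD → KRW.

0.9792 (arbitrage exists)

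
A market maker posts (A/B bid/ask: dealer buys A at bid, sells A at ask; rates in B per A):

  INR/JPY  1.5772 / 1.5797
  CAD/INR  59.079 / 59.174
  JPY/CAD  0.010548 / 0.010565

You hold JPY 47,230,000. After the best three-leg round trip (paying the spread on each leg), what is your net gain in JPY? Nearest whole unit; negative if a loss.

Net profit: JPY 593,670

Best loop JPY → INR → CAD → JPY:
JPY 47,230,000 ÷ 1.5797 (buy INR at ask) = INR 29,898,081.91
INR 29,898,081.91 ÷ 59.174 (buy CAD at ask) = CAD 505,257.07
CAD 505,257.07 ÷ 0.010565 (buy JPY at ask) = JPY 47,823,670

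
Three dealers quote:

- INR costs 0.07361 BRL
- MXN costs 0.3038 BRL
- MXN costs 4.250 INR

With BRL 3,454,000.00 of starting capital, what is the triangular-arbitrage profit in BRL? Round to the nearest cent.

Profitable loop is BRL → MXN → INR → BRL:
BRL 3,454,000.00 ÷ 0.3038 = MXN 11,369,321.92
MXN 11,369,321.92 × 4.250 = INR 48,319,618.17
INR 48,319,618.17 × 0.07361 = BRL 3,556,807.09
Profit = BRL 3,556,807.09 − BRL 3,454,000.00

Profit: BRL 102,807.09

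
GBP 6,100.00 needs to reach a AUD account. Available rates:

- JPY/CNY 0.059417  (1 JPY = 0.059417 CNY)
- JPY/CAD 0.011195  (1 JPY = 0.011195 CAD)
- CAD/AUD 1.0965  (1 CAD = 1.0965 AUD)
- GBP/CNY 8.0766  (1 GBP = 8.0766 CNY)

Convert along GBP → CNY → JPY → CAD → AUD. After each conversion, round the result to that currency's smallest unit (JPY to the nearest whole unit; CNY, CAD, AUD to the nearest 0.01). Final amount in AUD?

AUD 10,178.43

GBP 6,100.00 × 8.0766 = CNY 49,267.26
CNY 49,267.26 ÷ 0.059417 = JPY 829,178
JPY 829,178 × 0.011195 = CAD 9,282.65
CAD 9,282.65 × 1.0965 = AUD 10,178.43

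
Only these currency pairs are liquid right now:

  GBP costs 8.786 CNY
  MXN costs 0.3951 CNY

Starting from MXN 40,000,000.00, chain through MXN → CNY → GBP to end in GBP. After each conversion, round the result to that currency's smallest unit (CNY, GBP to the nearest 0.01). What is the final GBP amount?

MXN 40,000,000.00 × 0.3951 = CNY 15,804,000.00
CNY 15,804,000.00 ÷ 8.786 = GBP 1,798,770.77

GBP 1,798,770.77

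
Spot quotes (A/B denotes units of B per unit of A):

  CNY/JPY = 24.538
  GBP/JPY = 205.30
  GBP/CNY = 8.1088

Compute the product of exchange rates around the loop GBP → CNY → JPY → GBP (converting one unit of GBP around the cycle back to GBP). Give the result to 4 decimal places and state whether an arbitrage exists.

0.9692 (arbitrage exists)

Around GBP → CNY → JPY → GBP: 1 × 8.1088 × 24.538 ÷ 205.30 = 0.969185
Product < 1; profitable direction is GBP → JPY → CNY → GBP.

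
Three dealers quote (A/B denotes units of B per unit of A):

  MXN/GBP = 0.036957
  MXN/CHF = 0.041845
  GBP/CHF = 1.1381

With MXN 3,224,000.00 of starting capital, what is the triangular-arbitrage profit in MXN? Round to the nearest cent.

Profit: MXN 16,623.63

Profitable loop is MXN → GBP → CHF → MXN:
MXN 3,224,000.00 × 0.036957 = GBP 119,149.37
GBP 119,149.37 × 1.1381 = CHF 135,603.90
CHF 135,603.90 ÷ 0.041845 = MXN 3,240,623.63
Profit = MXN 3,240,623.63 − MXN 3,224,000.00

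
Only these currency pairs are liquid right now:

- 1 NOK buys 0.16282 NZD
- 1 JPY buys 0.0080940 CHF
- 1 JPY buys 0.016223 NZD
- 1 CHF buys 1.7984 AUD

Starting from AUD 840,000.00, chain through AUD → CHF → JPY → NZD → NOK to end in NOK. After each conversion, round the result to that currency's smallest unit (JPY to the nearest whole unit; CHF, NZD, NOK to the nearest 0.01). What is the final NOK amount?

NOK 5,749,806.23

AUD 840,000.00 ÷ 1.7984 = CHF 467,081.85
CHF 467,081.85 ÷ 0.0080940 = JPY 57,707,172
JPY 57,707,172 × 0.016223 = NZD 936,183.45
NZD 936,183.45 ÷ 0.16282 = NOK 5,749,806.23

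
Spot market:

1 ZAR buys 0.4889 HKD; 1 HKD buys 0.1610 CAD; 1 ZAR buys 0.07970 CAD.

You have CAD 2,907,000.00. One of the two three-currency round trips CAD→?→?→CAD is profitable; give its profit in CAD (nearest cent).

Profit: CAD 36,455.27

Profitable loop is CAD → HKD → ZAR → CAD:
CAD 2,907,000.00 ÷ 0.1610 = HKD 18,055,900.62
HKD 18,055,900.62 ÷ 0.4889 = ZAR 36,931,684.64
ZAR 36,931,684.64 × 0.07970 = CAD 2,943,455.27
Profit = CAD 2,943,455.27 − CAD 2,907,000.00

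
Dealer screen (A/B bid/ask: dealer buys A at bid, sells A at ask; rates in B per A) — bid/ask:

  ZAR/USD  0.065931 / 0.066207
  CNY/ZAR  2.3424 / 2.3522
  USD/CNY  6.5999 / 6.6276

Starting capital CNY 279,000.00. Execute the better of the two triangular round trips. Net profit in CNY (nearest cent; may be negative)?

Net profit: CNY 5,375.57

Best loop CNY → ZAR → USD → CNY:
CNY 279,000.00 × 2.3424 (sell CNY at bid) = ZAR 653,529.60
ZAR 653,529.60 × 0.065931 (sell ZAR at bid) = USD 43,087.86
USD 43,087.86 × 6.5999 (sell USD at bid) = CNY 284,375.57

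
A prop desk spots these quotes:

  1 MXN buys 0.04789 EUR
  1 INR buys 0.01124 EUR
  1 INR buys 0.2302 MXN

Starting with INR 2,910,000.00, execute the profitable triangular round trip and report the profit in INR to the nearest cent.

Profitable loop is INR → EUR → MXN → INR:
INR 2,910,000.00 × 0.01124 = EUR 32,708.40
EUR 32,708.40 ÷ 0.04789 = MXN 682,990.19
MXN 682,990.19 ÷ 0.2302 = INR 2,966,942.60
Profit = INR 2,966,942.60 − INR 2,910,000.00

Profit: INR 56,942.60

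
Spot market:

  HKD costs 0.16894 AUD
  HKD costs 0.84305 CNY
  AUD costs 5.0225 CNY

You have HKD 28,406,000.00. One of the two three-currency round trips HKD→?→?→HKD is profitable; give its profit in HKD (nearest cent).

Profit: HKD 183,672.82

Profitable loop is HKD → AUD → CNY → HKD:
HKD 28,406,000.00 × 0.16894 = AUD 4,798,909.64
AUD 4,798,909.64 × 5.0225 = CNY 24,102,523.67
CNY 24,102,523.67 ÷ 0.84305 = HKD 28,589,672.82
Profit = HKD 28,589,672.82 − HKD 28,406,000.00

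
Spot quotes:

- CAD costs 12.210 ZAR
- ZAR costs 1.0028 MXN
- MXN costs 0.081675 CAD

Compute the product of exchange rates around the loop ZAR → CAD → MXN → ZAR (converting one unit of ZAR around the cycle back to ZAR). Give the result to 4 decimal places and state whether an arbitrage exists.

1.0000 (no arbitrage)

Around ZAR → CAD → MXN → ZAR: 1 ÷ 12.210 ÷ 0.081675 ÷ 1.0028 = 0.999956
Product ≈ 1 (deviation 0.004%, within rounding noise).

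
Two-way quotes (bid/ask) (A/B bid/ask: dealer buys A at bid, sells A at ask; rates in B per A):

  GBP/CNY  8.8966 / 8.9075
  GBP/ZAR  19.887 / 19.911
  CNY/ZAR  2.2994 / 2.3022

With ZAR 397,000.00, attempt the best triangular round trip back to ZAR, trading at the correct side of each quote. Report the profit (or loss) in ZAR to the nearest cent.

Net profit: ZAR 10,883.40

Best loop ZAR → GBP → CNY → ZAR:
ZAR 397,000.00 ÷ 19.911 (buy GBP at ask) = GBP 19,938.73
GBP 19,938.73 × 8.8966 (sell GBP at bid) = CNY 177,386.88
CNY 177,386.88 × 2.2994 (sell CNY at bid) = ZAR 407,883.40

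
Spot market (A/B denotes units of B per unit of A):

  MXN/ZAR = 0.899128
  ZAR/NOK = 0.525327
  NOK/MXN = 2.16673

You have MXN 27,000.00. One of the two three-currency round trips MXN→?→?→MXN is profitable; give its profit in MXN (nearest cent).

Profit: MXN 632.48

Profitable loop is MXN → ZAR → NOK → MXN:
MXN 27,000.00 × 0.899128 = ZAR 24,276.46
ZAR 24,276.46 × 0.525327 = NOK 12,753.08
NOK 12,753.08 × 2.16673 = MXN 27,632.48
Profit = MXN 27,632.48 − MXN 27,000.00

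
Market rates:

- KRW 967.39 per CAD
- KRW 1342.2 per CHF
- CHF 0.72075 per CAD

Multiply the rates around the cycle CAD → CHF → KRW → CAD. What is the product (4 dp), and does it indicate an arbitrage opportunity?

1.0000 (no arbitrage)

Around CAD → CHF → KRW → CAD: 1 × 0.72075 × 1342.2 ÷ 967.39 = 1.000001
Product ≈ 1 (deviation 0.000%, within rounding noise).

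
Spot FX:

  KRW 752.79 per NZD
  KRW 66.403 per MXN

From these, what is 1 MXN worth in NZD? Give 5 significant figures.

1 MXN × 66.403 = 66.403 KRW
66.403 KRW ÷ 752.79 = 0.0882092 NZD

MXN/NZD = 0.088209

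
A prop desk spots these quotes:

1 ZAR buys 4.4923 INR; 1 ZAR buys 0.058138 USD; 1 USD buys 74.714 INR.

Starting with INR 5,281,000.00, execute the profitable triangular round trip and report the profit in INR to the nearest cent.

Profitable loop is INR → USD → ZAR → INR:
INR 5,281,000.00 ÷ 74.714 = USD 70,682.87
USD 70,682.87 ÷ 0.058138 = ZAR 1,215,777.47
ZAR 1,215,777.47 × 4.4923 = INR 5,461,637.14
Profit = INR 5,461,637.14 − INR 5,281,000.00

Profit: INR 180,637.14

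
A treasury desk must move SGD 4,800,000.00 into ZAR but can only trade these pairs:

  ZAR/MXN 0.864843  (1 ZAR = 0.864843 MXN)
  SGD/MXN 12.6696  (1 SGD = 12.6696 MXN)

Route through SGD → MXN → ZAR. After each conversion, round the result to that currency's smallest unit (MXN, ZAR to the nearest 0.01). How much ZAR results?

ZAR 70,318,057.73

SGD 4,800,000.00 × 12.6696 = MXN 60,814,080.00
MXN 60,814,080.00 ÷ 0.864843 = ZAR 70,318,057.73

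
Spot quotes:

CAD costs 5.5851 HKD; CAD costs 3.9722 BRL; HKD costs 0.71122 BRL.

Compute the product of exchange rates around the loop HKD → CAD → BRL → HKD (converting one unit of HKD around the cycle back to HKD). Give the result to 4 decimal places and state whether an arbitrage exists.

Around HKD → CAD → BRL → HKD: 1 ÷ 5.5851 × 3.9722 ÷ 0.71122 = 0.999991
Product ≈ 1 (deviation 0.001%, within rounding noise).

1.0000 (no arbitrage)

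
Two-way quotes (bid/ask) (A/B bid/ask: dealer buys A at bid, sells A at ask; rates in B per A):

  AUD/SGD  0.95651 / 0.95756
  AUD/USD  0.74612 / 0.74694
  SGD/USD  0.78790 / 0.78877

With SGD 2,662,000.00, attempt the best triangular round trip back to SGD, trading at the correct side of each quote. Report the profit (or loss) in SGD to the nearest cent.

Best loop SGD → USD → AUD → SGD:
SGD 2,662,000.00 × 0.78790 (sell SGD at bid) = USD 2,097,389.80
USD 2,097,389.80 ÷ 0.74694 (buy AUD at ask) = AUD 2,807,976.28
AUD 2,807,976.28 × 0.95651 (sell AUD at bid) = SGD 2,685,857.39

Net profit: SGD 23,857.39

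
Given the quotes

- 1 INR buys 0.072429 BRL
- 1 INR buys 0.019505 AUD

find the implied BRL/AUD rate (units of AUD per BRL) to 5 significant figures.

BRL/AUD = 0.26930

1 BRL ÷ 0.072429 = 13.8066 INR
13.8066 INR × 0.019505 = 0.269298 AUD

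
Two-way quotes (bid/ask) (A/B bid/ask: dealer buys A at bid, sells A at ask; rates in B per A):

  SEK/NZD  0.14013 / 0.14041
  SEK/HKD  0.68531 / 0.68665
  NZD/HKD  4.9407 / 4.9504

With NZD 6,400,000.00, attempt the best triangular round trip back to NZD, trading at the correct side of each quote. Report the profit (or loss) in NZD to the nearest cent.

Net profit: NZD 53,037.01

Best loop NZD → HKD → SEK → NZD:
NZD 6,400,000.00 × 4.9407 (sell NZD at bid) = HKD 31,620,480.00
HKD 31,620,480.00 ÷ 0.68665 (buy SEK at ask) = SEK 46,050,360.45
SEK 46,050,360.45 × 0.14013 (sell SEK at bid) = NZD 6,453,037.01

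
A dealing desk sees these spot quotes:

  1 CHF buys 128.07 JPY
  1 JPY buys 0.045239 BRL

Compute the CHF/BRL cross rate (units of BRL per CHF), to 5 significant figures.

CHF/BRL = 5.7938

1 CHF × 128.07 = 128.07 JPY
128.07 JPY × 0.045239 = 5.79376 BRL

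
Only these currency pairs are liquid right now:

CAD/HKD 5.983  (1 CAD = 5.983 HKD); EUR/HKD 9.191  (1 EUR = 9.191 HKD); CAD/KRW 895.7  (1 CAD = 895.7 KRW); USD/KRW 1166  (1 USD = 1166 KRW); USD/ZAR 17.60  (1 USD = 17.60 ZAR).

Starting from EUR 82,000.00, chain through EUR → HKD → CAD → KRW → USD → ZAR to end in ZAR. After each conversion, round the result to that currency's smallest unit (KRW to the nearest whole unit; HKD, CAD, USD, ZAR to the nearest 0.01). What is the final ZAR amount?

ZAR 1,703,077.02

EUR 82,000.00 × 9.191 = HKD 753,662.00
HKD 753,662.00 ÷ 5.983 = CAD 125,967.24
CAD 125,967.24 × 895.7 = KRW 112,828,857
KRW 112,828,857 ÷ 1166 = USD 96,765.74
USD 96,765.74 × 17.60 = ZAR 1,703,077.02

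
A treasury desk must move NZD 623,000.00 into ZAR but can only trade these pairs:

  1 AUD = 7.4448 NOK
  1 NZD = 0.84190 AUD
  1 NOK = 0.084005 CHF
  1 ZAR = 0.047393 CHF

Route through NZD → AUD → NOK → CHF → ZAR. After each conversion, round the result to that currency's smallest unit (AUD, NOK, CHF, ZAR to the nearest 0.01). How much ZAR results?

NZD 623,000.00 × 0.84190 = AUD 524,503.70
AUD 524,503.70 × 7.4448 = NOK 3,904,825.15
NOK 3,904,825.15 × 0.084005 = CHF 328,024.84
CHF 328,024.84 ÷ 0.047393 = ZAR 6,921,377.42

ZAR 6,921,377.42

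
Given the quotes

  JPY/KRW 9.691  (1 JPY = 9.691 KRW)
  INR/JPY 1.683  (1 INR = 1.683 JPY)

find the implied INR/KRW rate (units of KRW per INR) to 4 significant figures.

INR/KRW = 16.31

1 INR × 1.683 = 1.683 JPY
1.683 JPY × 9.691 = 16.31 KRW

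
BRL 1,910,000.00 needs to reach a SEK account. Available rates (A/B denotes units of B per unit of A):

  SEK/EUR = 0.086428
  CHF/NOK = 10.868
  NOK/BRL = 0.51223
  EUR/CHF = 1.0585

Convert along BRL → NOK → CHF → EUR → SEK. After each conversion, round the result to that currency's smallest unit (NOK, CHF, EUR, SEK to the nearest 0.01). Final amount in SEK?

SEK 3,750,363.89

BRL 1,910,000.00 ÷ 0.51223 = NOK 3,728,793.71
NOK 3,728,793.71 ÷ 10.868 = CHF 343,098.43
CHF 343,098.43 ÷ 1.0585 = EUR 324,136.45
EUR 324,136.45 ÷ 0.086428 = SEK 3,750,363.89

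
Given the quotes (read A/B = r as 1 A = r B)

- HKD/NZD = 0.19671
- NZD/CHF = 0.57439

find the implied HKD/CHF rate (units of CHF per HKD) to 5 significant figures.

1 HKD × 0.19671 = 0.19671 NZD
0.19671 NZD × 0.57439 = 0.112988 CHF

HKD/CHF = 0.11299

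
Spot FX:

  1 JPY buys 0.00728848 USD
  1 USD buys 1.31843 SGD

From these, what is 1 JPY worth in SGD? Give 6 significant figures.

JPY/SGD = 0.00960935

1 JPY × 0.00728848 = 0.00728848 USD
0.00728848 USD × 1.31843 = 0.00960935 SGD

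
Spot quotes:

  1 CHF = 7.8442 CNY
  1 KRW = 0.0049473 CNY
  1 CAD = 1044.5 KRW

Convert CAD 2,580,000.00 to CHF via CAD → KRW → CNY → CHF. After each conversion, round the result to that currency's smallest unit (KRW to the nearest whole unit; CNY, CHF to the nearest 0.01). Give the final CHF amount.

CHF 1,699,603.98

CAD 2,580,000.00 × 1044.5 = KRW 2,694,810,000
KRW 2,694,810,000 × 0.0049473 = CNY 13,332,033.51
CNY 13,332,033.51 ÷ 7.8442 = CHF 1,699,603.98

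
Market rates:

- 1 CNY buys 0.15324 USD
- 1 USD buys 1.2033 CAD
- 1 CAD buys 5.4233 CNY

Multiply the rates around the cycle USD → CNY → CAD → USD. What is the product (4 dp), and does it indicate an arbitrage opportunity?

Around USD → CNY → CAD → USD: 1 ÷ 0.15324 ÷ 5.4233 ÷ 1.2033 = 0.999978
Product ≈ 1 (deviation 0.002%, within rounding noise).

1.0000 (no arbitrage)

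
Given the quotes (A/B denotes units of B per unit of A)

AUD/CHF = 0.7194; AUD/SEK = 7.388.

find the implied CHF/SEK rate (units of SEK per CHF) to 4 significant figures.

1 CHF ÷ 0.7194 = 1.39005 AUD
1.39005 AUD × 7.388 = 10.2697 SEK

CHF/SEK = 10.27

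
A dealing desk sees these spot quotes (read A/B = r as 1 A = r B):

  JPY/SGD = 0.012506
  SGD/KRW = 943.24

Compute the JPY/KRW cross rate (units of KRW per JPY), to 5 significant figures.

1 JPY × 0.012506 = 0.012506 SGD
0.012506 SGD × 943.24 = 11.7962 KRW

JPY/KRW = 11.796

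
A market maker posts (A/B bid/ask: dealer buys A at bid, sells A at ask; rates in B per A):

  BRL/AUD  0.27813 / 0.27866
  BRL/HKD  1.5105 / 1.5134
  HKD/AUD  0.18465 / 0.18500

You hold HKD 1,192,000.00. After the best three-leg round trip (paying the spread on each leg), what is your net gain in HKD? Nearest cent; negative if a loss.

Net profit: HKD 1,085.77

Best loop HKD → AUD → BRL → HKD:
HKD 1,192,000.00 × 0.18465 (sell HKD at bid) = AUD 220,102.80
AUD 220,102.80 ÷ 0.27866 (buy BRL at ask) = BRL 789,861.48
BRL 789,861.48 × 1.5105 (sell BRL at bid) = HKD 1,193,085.77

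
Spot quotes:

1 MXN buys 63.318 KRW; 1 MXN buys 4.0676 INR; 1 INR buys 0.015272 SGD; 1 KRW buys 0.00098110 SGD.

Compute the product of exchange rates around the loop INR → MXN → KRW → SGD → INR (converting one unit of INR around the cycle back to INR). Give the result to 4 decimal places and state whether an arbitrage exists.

1.0000 (no arbitrage)

Around INR → MXN → KRW → SGD → INR: 1 ÷ 4.0676 × 63.318 × 0.00098110 ÷ 0.015272 = 1.000015
Product ≈ 1 (deviation 0.001%, within rounding noise).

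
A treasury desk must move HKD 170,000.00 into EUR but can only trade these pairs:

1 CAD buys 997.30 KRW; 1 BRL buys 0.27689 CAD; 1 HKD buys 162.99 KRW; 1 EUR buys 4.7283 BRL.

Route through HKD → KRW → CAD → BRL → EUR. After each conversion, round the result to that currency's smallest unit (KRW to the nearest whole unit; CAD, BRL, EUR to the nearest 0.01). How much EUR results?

HKD 170,000.00 × 162.99 = KRW 27,708,300
KRW 27,708,300 ÷ 997.30 = CAD 27,783.31
CAD 27,783.31 ÷ 0.27689 = BRL 100,340.60
BRL 100,340.60 ÷ 4.7283 = EUR 21,221.28

EUR 21,221.28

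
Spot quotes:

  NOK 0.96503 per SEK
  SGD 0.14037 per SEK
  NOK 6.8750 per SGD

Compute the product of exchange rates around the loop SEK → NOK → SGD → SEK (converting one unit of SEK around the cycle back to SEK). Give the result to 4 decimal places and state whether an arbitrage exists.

1.0000 (no arbitrage)

Around SEK → NOK → SGD → SEK: 1 × 0.96503 ÷ 6.8750 ÷ 0.14037 = 0.999986
Product ≈ 1 (deviation 0.001%, within rounding noise).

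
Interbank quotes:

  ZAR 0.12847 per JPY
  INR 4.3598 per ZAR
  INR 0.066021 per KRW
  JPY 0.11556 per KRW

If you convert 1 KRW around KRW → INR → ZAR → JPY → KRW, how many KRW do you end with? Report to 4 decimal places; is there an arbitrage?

Around KRW → INR → ZAR → JPY → KRW: 1 × 0.066021 ÷ 4.3598 ÷ 0.12847 ÷ 0.11556 = 1.020014
Product > 1; profitable direction is KRW → INR → ZAR → JPY → KRW.

1.0200 (arbitrage exists)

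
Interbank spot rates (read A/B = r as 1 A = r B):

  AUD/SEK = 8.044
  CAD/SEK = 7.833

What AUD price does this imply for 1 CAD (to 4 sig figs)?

CAD/AUD = 0.9738

1 CAD × 7.833 = 7.833 SEK
7.833 SEK ÷ 8.044 = 0.973769 AUD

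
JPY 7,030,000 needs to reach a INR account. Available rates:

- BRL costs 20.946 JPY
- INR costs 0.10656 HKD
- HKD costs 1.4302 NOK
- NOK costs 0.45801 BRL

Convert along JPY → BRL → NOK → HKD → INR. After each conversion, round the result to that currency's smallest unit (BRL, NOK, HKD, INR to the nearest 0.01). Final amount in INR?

JPY 7,030,000 ÷ 20.946 = BRL 335,624.94
BRL 335,624.94 ÷ 0.45801 = NOK 732,789.55
NOK 732,789.55 ÷ 1.4302 = HKD 512,368.58
HKD 512,368.58 ÷ 0.10656 = INR 4,808,263.70

INR 4,808,263.70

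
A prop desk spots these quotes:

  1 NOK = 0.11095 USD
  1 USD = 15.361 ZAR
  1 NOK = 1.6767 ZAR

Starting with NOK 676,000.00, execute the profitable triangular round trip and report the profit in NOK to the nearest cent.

Profitable loop is NOK → USD → ZAR → NOK:
NOK 676,000.00 × 0.11095 = USD 75,002.20
USD 75,002.20 × 15.361 = ZAR 1,152,108.79
ZAR 1,152,108.79 ÷ 1.6767 = NOK 687,128.76
Profit = NOK 687,128.76 − NOK 676,000.00

Profit: NOK 11,128.76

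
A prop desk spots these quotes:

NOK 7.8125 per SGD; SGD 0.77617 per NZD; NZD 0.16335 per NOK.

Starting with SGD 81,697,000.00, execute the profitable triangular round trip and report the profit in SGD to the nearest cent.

Profit: SGD 781,373.37

Profitable loop is SGD → NZD → NOK → SGD:
SGD 81,697,000.00 ÷ 0.77617 = NZD 105,256,580.39
NZD 105,256,580.39 ÷ 0.16335 = NOK 644,362,291.94
NOK 644,362,291.94 ÷ 7.8125 = SGD 82,478,373.37
Profit = SGD 82,478,373.37 − SGD 81,697,000.00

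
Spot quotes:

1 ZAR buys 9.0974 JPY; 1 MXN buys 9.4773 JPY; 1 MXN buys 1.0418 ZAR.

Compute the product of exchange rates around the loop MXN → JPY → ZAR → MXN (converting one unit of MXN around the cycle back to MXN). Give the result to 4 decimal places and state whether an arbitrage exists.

1.0000 (no arbitrage)

Around MXN → JPY → ZAR → MXN: 1 × 9.4773 ÷ 9.0974 ÷ 1.0418 = 0.999961
Product ≈ 1 (deviation 0.004%, within rounding noise).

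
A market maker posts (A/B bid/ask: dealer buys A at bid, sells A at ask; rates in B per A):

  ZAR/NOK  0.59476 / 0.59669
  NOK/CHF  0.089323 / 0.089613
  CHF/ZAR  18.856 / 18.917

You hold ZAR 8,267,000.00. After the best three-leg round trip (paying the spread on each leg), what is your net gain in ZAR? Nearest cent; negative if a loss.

Net profit: ZAR 14,377.09

Best loop ZAR → NOK → CHF → ZAR:
ZAR 8,267,000.00 × 0.59476 (sell ZAR at bid) = NOK 4,916,880.92
NOK 4,916,880.92 × 0.089323 (sell NOK at bid) = CHF 439,190.55
CHF 439,190.55 × 18.856 (sell CHF at bid) = ZAR 8,281,377.09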